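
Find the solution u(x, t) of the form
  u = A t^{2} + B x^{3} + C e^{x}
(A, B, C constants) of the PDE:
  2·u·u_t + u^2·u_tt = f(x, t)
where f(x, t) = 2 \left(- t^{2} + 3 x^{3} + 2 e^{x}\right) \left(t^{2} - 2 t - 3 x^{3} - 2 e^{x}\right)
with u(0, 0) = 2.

Substitute the ansatz u = A t^{2} + B x^{3} + C e^{x} into the left-hand side.
Derivatives of the ansatz:
  u_t = 2 A t
  u_tt = 2 A
Term by term:
  2·u·u_t = 4 A^{2} t^{3} + 4 A B t x^{3} + 4 A C t e^{x}
  u^2·u_tt = 2 A^{3} t^{4} + 4 A^{2} B t^{2} x^{3} + 4 A^{2} C t^{2} e^{x} + 2 A B^{2} x^{6} + 4 A B C x^{3} e^{x} + 2 A C^{2} e^{2 x}
So the left-hand side equals
  2 A^{3} t^{4} + 4 A^{2} B t^{2} x^{3} + 4 A^{2} C t^{2} e^{x} + 4 A^{2} t^{3} + 2 A B^{2} x^{6} + 4 A B C x^{3} e^{x} + 4 A B t x^{3} + 2 A C^{2} e^{2 x} + 4 A C t e^{x}
This must equal f(x, t) identically; expanded, f = - 2 t^{4} + 4 t^{3} + 12 t^{2} x^{3} + 8 t^{2} e^{x} - 12 t x^{3} - 8 t e^{x} - 18 x^{6} - 24 x^{3} e^{x} - 8 e^{2 x}.
Matching coefficients of the independent functions:
  [t^{3}]:  4 A^{2} = 4
  [t^{4}]:  2 A^{3} = -2
  [x^{6}]:  2 A B^{2} = -18
  [t x^{3}]:  4 A B = -12
  [t e^{x}]:  4 A C = -8
  [t^{2} x^{3}]:  4 A^{2} B = 12
  [t^{2} e^{x}]:  4 A^{2} C = 8
  [x^{3} e^{x}]:  4 A B C = -24
  [e^{2 x}]:  2 A C^{2} = -8
Solving: A = -1, B = 3, C = 2.
Check against the point condition:
  u(0, 0) = 2  ⟹  C = 2  ✓
Hence u(x, t) = - t^{2} + 3 x^{3} + 2 e^{x}.

Answer: u(x, t) = - t^{2} + 3 x^{3} + 2 e^{x}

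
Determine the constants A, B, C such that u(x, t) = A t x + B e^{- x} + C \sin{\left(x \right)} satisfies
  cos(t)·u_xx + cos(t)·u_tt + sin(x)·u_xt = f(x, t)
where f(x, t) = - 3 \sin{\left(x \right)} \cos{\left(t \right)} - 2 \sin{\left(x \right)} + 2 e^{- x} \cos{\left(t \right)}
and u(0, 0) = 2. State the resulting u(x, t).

Substitute the ansatz u = A t x + B e^{- x} + C \sin{\left(x \right)} into the left-hand side.
Derivatives of the ansatz:
  u_xx = B e^{- x} - C \sin{\left(x \right)}
  u_tt = 0
  u_xt = A
Term by term:
  cos(t)·u_xx = B e^{- x} \cos{\left(t \right)} - C \sin{\left(x \right)} \cos{\left(t \right)}
  cos(t)·u_tt = 0
  sin(x)·u_xt = A \sin{\left(x \right)}
So the left-hand side equals
  A \sin{\left(x \right)} + B e^{- x} \cos{\left(t \right)} - C \sin{\left(x \right)} \cos{\left(t \right)}
This must equal f(x, t) = - 3 \sin{\left(x \right)} \cos{\left(t \right)} - 2 \sin{\left(x \right)} + 2 e^{- x} \cos{\left(t \right)} identically.
Matching coefficients of the independent functions:
  [e^{- x} \cos{\left(t \right)}]:  B = 2
  [\sin{\left(x \right)} \cos{\left(t \right)}]:  - C = -3
  [\sin{\left(x \right)}]:  A = -2
Solving: A = -2, B = 2, C = 3.
Check against the point condition:
  u(0, 0) = 2  ⟹  B = 2  ✓
Hence u(x, t) = - 2 t x + 3 \sin{\left(x \right)} + 2 e^{- x}.

Answer: u(x, t) = - 2 t x + 3 \sin{\left(x \right)} + 2 e^{- x}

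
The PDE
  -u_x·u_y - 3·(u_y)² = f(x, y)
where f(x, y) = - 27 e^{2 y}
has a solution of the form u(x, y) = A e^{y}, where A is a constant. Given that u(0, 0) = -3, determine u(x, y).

Substitute the ansatz u = A e^{y} into the left-hand side.
Derivatives of the ansatz:
  u_x = 0
  u_y = A e^{y}
Term by term:
  -u_x·u_y = 0
  -3·(u_y)² = - 3 A^{2} e^{2 y}
So the left-hand side equals
  - 3 A^{2} e^{2 y}
This must equal f(x, y) = - 27 e^{2 y} identically.
Matching coefficients of the independent functions:
  [e^{2 y}]:  - 3 A^{2} = -27
These equations allow (A) = (-3) or (3).
Impose the point condition(s):
  u(0, 0) = -3  ⟹  A = -3
Only A = -3 satisfies everything.
Hence u(x, y) = - 3 e^{y}.

Answer: u(x, y) = - 3 e^{y}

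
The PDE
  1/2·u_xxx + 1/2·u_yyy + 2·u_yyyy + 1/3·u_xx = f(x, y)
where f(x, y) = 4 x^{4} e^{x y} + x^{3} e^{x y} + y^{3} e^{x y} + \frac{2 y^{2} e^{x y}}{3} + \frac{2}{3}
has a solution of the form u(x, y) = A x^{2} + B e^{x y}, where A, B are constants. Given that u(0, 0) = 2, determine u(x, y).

Substitute the ansatz u = A x^{2} + B e^{x y} into the left-hand side.
Derivatives of the ansatz:
  u_xxx = B y^{3} e^{x y}
  u_yyy = B x^{3} e^{x y}
  u_yyyy = B x^{4} e^{x y}
  u_xx = 2 A + B y^{2} e^{x y}
Term by term:
  1/2·u_xxx = \frac{B y^{3} e^{x y}}{2}
  1/2·u_yyy = \frac{B x^{3} e^{x y}}{2}
  2·u_yyyy = 2 B x^{4} e^{x y}
  1/3·u_xx = \frac{2 A}{3} + \frac{B y^{2} e^{x y}}{3}
So the left-hand side equals
  \frac{2 A}{3} + 2 B x^{4} e^{x y} + \frac{B x^{3} e^{x y}}{2} + \frac{B y^{3} e^{x y}}{2} + \frac{B y^{2} e^{x y}}{3}
This must equal f(x, y) = 4 x^{4} e^{x y} + x^{3} e^{x y} + y^{3} e^{x y} + \frac{2 y^{2} e^{x y}}{3} + \frac{2}{3} identically.
Matching coefficients of the independent functions:
  [constant term]:  \frac{2 A}{3} = \frac{2}{3}
  [x^{3} e^{x y}, y^{3} e^{x y}]:  \frac{B}{2} = 1
  [x^{4} e^{x y}]:  2 B = 4
  [y^{2} e^{x y}]:  \frac{B}{3} = \frac{2}{3}
Solving: A = 1, B = 2.
Check against the point condition:
  u(0, 0) = 2  ⟹  B = 2  ✓
Hence u(x, y) = x^{2} + 2 e^{x y}.

Answer: u(x, y) = x^{2} + 2 e^{x y}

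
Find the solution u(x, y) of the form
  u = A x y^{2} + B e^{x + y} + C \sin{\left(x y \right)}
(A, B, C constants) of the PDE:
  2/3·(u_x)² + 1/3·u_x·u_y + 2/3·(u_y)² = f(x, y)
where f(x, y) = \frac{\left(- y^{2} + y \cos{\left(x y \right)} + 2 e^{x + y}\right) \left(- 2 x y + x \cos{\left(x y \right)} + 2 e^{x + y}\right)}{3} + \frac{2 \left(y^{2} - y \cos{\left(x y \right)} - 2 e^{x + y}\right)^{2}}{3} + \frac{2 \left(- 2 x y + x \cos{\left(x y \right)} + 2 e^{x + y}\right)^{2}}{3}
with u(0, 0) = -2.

Substitute the ansatz u = A x y^{2} + B e^{x + y} + C \sin{\left(x y \right)} into the left-hand side.
Derivatives of the ansatz:
  u_x = A y^{2} + B e^{x} e^{y} + C y \cos{\left(x y \right)}
  u_y = 2 A x y + B e^{x} e^{y} + C x \cos{\left(x y \right)}
Term by term:
  2/3·(u_x)² = \frac{2 A^{2} y^{4}}{3} + \frac{4 A B y^{2} e^{x} e^{y}}{3} + \frac{4 A C y^{3} \cos{\left(x y \right)}}{3} + \frac{2 B^{2} e^{2 x} e^{2 y}}{3} + \frac{4 B C y e^{x} e^{y} \cos{\left(x y \right)}}{3} + \frac{2 C^{2} y^{2} \cos^{2}{\left(x y \right)}}{3}
  1/3·u_x·u_y = \frac{2 A^{2} x y^{3}}{3} + \frac{2 A B x y e^{x} e^{y}}{3} + \frac{A B y^{2} e^{x} e^{y}}{3} + A C x y^{2} \cos{\left(x y \right)} + \frac{B^{2} e^{2 x} e^{2 y}}{3} + \frac{B C x e^{x} e^{y} \cos{\left(x y \right)}}{3} + \frac{B C y e^{x} e^{y} \cos{\left(x y \right)}}{3} + \frac{C^{2} x y \cos^{2}{\left(x y \right)}}{3}
  2/3·(u_y)² = \frac{8 A^{2} x^{2} y^{2}}{3} + \frac{8 A B x y e^{x} e^{y}}{3} + \frac{8 A C x^{2} y \cos{\left(x y \right)}}{3} + \frac{2 B^{2} e^{2 x} e^{2 y}}{3} + \frac{4 B C x e^{x} e^{y} \cos{\left(x y \right)}}{3} + \frac{2 C^{2} x^{2} \cos^{2}{\left(x y \right)}}{3}
So the left-hand side equals
  \frac{8 A^{2} x^{2} y^{2}}{3} + \frac{2 A^{2} x y^{3}}{3} + \frac{2 A^{2} y^{4}}{3} + \frac{10 A B x y e^{x} e^{y}}{3} + \frac{5 A B y^{2} e^{x} e^{y}}{3} + \frac{8 A C x^{2} y \cos{\left(x y \right)}}{3} + A C x y^{2} \cos{\left(x y \right)} + \frac{4 A C y^{3} \cos{\left(x y \right)}}{3} + \frac{5 B^{2} e^{2 x} e^{2 y}}{3} + \frac{5 B C x e^{x} e^{y} \cos{\left(x y \right)}}{3} + \frac{5 B C y e^{x} e^{y} \cos{\left(x y \right)}}{3} + \frac{2 C^{2} x^{2} \cos^{2}{\left(x y \right)}}{3} + \frac{C^{2} x y \cos^{2}{\left(x y \right)}}{3} + \frac{2 C^{2} y^{2} \cos^{2}{\left(x y \right)}}{3}
This must equal f(x, y) identically; expanded, f = \frac{8 x^{2} y^{2}}{3} - \frac{8 x^{2} y \cos{\left(x y \right)}}{3} + \frac{2 x^{2} \cos^{2}{\left(x y \right)}}{3} + \frac{2 x y^{3}}{3} - x y^{2} \cos{\left(x y \right)} - \frac{20 x y e^{x} e^{y}}{3} + \frac{x y \cos^{2}{\left(x y \right)}}{3} + \frac{10 x e^{x} e^{y} \cos{\left(x y \right)}}{3} + \frac{2 y^{4}}{3} - \frac{4 y^{3} \cos{\left(x y \right)}}{3} - \frac{10 y^{2} e^{x} e^{y}}{3} + \frac{2 y^{2} \cos^{2}{\left(x y \right)}}{3} + \frac{10 y e^{x} e^{y} \cos{\left(x y \right)}}{3} + \frac{20 e^{2 x} e^{2 y}}{3}.
Matching coefficients of the independent functions:
  [y^{4}, x y^{3}]:  \frac{2 A^{2}}{3} = \frac{2}{3}
  [x^{2} y^{2}]:  \frac{8 A^{2}}{3} = \frac{8}{3}
  [x^{2} \cos^{2}{\left(x y \right)}, y^{2} \cos^{2}{\left(x y \right)}]:  \frac{2 C^{2}}{3} = \frac{2}{3}
  [y^{3} \cos{\left(x y \right)}]:  \frac{4 A C}{3} = - \frac{4}{3}
  [e^{2 x} e^{2 y}]:  \frac{5 B^{2}}{3} = \frac{20}{3}
  [x y \cos^{2}{\left(x y \right)}]:  \frac{C^{2}}{3} = \frac{1}{3}
  [x y^{2} \cos{\left(x y \right)}]:  A C = -1
  [x^{2} y \cos{\left(x y \right)}]:  \frac{8 A C}{3} = - \frac{8}{3}
  [y^{2} e^{x} e^{y}]:  \frac{5 A B}{3} = - \frac{10}{3}
  [x y e^{x} e^{y}]:  \frac{10 A B}{3} = - \frac{20}{3}
  [x e^{x} e^{y} \cos{\left(x y \right)}, y e^{x} e^{y} \cos{\left(x y \right)}]:  \frac{5 B C}{3} = \frac{10}{3}
These equations allow (A, B, C) = (-1, 2, 1) or (1, -2, -1).
Impose the point condition(s):
  u(0, 0) = -2  ⟹  B = -2
Only A = 1, B = -2, C = -1 satisfies everything.
Hence u(x, y) = x y^{2} - 2 e^{x + y} - \sin{\left(x y \right)}.

Answer: u(x, y) = x y^{2} - 2 e^{x + y} - \sin{\left(x y \right)}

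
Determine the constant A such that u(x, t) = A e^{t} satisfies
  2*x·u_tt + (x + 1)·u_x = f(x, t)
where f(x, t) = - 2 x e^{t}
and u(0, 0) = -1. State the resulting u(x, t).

Substitute the ansatz u = A e^{t} into the left-hand side.
Derivatives of the ansatz:
  u_tt = A e^{t}
  u_x = 0
Term by term:
  2*x·u_tt = 2 A x e^{t}
  (x + 1)·u_x = 0
So the left-hand side equals
  2 A x e^{t}
This must equal f(x, t) = - 2 x e^{t} identically.
Matching coefficients of the independent functions:
  [x e^{t}]:  2 A = -2
Solving: A = -1.
Check against the point condition:
  u(0, 0) = -1  ⟹  A = -1  ✓
Hence u(x, t) = - e^{t}.

Answer: u(x, t) = - e^{t}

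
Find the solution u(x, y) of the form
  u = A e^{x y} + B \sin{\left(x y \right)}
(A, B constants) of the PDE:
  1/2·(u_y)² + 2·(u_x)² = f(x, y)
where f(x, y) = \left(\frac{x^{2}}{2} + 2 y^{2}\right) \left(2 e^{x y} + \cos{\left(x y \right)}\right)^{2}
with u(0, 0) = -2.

Substitute the ansatz u = A e^{x y} + B \sin{\left(x y \right)} into the left-hand side.
Derivatives of the ansatz:
  u_y = A x e^{x y} + B x \cos{\left(x y \right)}
  u_x = A y e^{x y} + B y \cos{\left(x y \right)}
Term by term:
  1/2·(u_y)² = \frac{A^{2} x^{2} e^{2 x y}}{2} + A B x^{2} e^{x y} \cos{\left(x y \right)} + \frac{B^{2} x^{2} \cos^{2}{\left(x y \right)}}{2}
  2·(u_x)² = 2 A^{2} y^{2} e^{2 x y} + 4 A B y^{2} e^{x y} \cos{\left(x y \right)} + 2 B^{2} y^{2} \cos^{2}{\left(x y \right)}
So the left-hand side equals
  \frac{A^{2} x^{2} e^{2 x y}}{2} + 2 A^{2} y^{2} e^{2 x y} + A B x^{2} e^{x y} \cos{\left(x y \right)} + 4 A B y^{2} e^{x y} \cos{\left(x y \right)} + \frac{B^{2} x^{2} \cos^{2}{\left(x y \right)}}{2} + 2 B^{2} y^{2} \cos^{2}{\left(x y \right)}
This must equal f(x, y) identically; expanded, f = 2 x^{2} e^{2 x y} + 2 x^{2} e^{x y} \cos{\left(x y \right)} + \frac{x^{2} \cos^{2}{\left(x y \right)}}{2} + 8 y^{2} e^{2 x y} + 8 y^{2} e^{x y} \cos{\left(x y \right)} + 2 y^{2} \cos^{2}{\left(x y \right)}.
Matching coefficients of the independent functions:
  [x^{2} e^{2 x y}]:  \frac{A^{2}}{2} = 2
  [x^{2} \cos^{2}{\left(x y \right)}]:  \frac{B^{2}}{2} = \frac{1}{2}
  [y^{2} e^{2 x y}]:  2 A^{2} = 8
  [y^{2} \cos^{2}{\left(x y \right)}]:  2 B^{2} = 2
  [x^{2} e^{x y} \cos{\left(x y \right)}]:  A B = 2
  [y^{2} e^{x y} \cos{\left(x y \right)}]:  4 A B = 8
These equations allow (A, B) = (-2, -1) or (2, 1).
Impose the point condition(s):
  u(0, 0) = -2  ⟹  A = -2
Only A = -2, B = -1 satisfies everything.
Hence u(x, y) = - 2 e^{x y} - \sin{\left(x y \right)}.

Answer: u(x, y) = - 2 e^{x y} - \sin{\left(x y \right)}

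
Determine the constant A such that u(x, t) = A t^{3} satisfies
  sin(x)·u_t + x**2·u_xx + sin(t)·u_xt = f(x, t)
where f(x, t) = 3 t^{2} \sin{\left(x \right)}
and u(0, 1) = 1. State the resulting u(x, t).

Substitute the ansatz u = A t^{3} into the left-hand side.
Derivatives of the ansatz:
  u_t = 3 A t^{2}
  u_xx = 0
  u_xt = 0
Term by term:
  sin(x)·u_t = 3 A t^{2} \sin{\left(x \right)}
  x**2·u_xx = 0
  sin(t)·u_xt = 0
So the left-hand side equals
  3 A t^{2} \sin{\left(x \right)}
This must equal f(x, t) = 3 t^{2} \sin{\left(x \right)} identically.
Matching coefficients of the independent functions:
  [t^{2} \sin{\left(x \right)}]:  3 A = 3
Solving: A = 1.
Check against the point condition:
  u(0, 1) = 1  ⟹  A = 1  ✓
Hence u(x, t) = t^{3}.

Answer: u(x, t) = t^{3}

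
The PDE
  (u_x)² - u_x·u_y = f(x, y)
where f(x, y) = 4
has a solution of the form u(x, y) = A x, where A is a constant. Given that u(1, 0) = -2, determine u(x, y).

Substitute the ansatz u = A x into the left-hand side.
Derivatives of the ansatz:
  u_x = A
  u_y = 0
Term by term:
  (u_x)² = A^{2}
  -u_x·u_y = 0
So the left-hand side equals
  A^{2}
This must equal f(x, y) = 4 identically.
Matching coefficients of the independent functions:
  [constant term]:  A^{2} = 4
These equations allow (A) = (-2) or (2).
Impose the point condition(s):
  u(1, 0) = -2  ⟹  A = -2
Only A = -2 satisfies everything.
Hence u(x, y) = - 2 x.

Answer: u(x, y) = - 2 x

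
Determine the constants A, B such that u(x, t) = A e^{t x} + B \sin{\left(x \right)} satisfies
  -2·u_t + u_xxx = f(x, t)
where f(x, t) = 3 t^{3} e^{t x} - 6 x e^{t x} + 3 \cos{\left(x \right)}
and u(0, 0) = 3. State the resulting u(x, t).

Substitute the ansatz u = A e^{t x} + B \sin{\left(x \right)} into the left-hand side.
Derivatives of the ansatz:
  u_t = A x e^{t x}
  u_xxx = A t^{3} e^{t x} - B \cos{\left(x \right)}
Term by term:
  -2·u_t = - 2 A x e^{t x}
  u_xxx = A t^{3} e^{t x} - B \cos{\left(x \right)}
So the left-hand side equals
  A t^{3} e^{t x} - 2 A x e^{t x} - B \cos{\left(x \right)}
This must equal f(x, t) = 3 t^{3} e^{t x} - 6 x e^{t x} + 3 \cos{\left(x \right)} identically.
Matching coefficients of the independent functions:
  [t^{3} e^{t x}]:  A = 3
  [x e^{t x}]:  - 2 A = -6
  [\cos{\left(x \right)}]:  - B = 3
Solving: A = 3, B = -3.
Check against the point condition:
  u(0, 0) = 3  ⟹  A = 3  ✓
Hence u(x, t) = 3 e^{t x} - 3 \sin{\left(x \right)}.

Answer: u(x, t) = 3 e^{t x} - 3 \sin{\left(x \right)}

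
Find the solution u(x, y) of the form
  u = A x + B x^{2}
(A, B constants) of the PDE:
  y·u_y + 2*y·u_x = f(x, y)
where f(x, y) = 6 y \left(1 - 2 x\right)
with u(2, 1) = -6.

Substitute the ansatz u = A x + B x^{2} into the left-hand side.
Derivatives of the ansatz:
  u_y = 0
  u_x = A + 2 B x
Term by term:
  y·u_y = 0
  2*y·u_x = 2 A y + 4 B x y
So the left-hand side equals
  2 A y + 4 B x y
This must equal f(x, y) = 6 y \left(1 - 2 x\right) identically.
Matching coefficients of the independent functions:
  [y]:  2 A = 6
  [x y]:  4 B = -12
Solving: A = 3, B = -3.
Check against the point condition:
  u(2, 1) = -6  ⟹  2 A + 4 B = -6  ✓
Hence u(x, y) = - 3 x^{2} + 3 x.

Answer: u(x, y) = - 3 x^{2} + 3 x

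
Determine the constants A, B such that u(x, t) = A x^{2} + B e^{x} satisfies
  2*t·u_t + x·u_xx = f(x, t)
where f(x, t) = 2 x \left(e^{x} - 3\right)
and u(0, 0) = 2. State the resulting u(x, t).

Substitute the ansatz u = A x^{2} + B e^{x} into the left-hand side.
Derivatives of the ansatz:
  u_t = 0
  u_xx = 2 A + B e^{x}
Term by term:
  2*t·u_t = 0
  x·u_xx = 2 A x + B x e^{x}
So the left-hand side equals
  2 A x + B x e^{x}
This must equal f(x, t) = 2 x \left(e^{x} - 3\right) identically.
Matching coefficients of the independent functions:
  [x]:  2 A = -6
  [x e^{x}]:  B = 2
Solving: A = -3, B = 2.
Check against the point condition:
  u(0, 0) = 2  ⟹  B = 2  ✓
Hence u(x, t) = - 3 x^{2} + 2 e^{x}.

Answer: u(x, t) = - 3 x^{2} + 2 e^{x}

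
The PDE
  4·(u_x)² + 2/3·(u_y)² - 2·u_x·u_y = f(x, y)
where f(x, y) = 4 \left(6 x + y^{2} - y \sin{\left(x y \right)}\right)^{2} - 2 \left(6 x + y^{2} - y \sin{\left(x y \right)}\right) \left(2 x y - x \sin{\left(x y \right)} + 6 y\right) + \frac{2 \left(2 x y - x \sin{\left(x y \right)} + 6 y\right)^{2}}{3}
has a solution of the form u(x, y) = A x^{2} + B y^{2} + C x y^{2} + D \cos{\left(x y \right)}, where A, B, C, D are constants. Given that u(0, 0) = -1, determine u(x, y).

Substitute the ansatz u = A x^{2} + B y^{2} + C x y^{2} + D \cos{\left(x y \right)} into the left-hand side.
Derivatives of the ansatz:
  u_x = 2 A x + C y^{2} - D y \sin{\left(x y \right)}
  u_y = 2 B y + 2 C x y - D x \sin{\left(x y \right)}
Term by term:
  4·(u_x)² = 16 A^{2} x^{2} + 16 A C x y^{2} - 16 A D x y \sin{\left(x y \right)} + 4 C^{2} y^{4} - 8 C D y^{3} \sin{\left(x y \right)} + 4 D^{2} y^{2} \sin^{2}{\left(x y \right)}
  2/3·(u_y)² = \frac{8 B^{2} y^{2}}{3} + \frac{16 B C x y^{2}}{3} - \frac{8 B D x y \sin{\left(x y \right)}}{3} + \frac{8 C^{2} x^{2} y^{2}}{3} - \frac{8 C D x^{2} y \sin{\left(x y \right)}}{3} + \frac{2 D^{2} x^{2} \sin^{2}{\left(x y \right)}}{3}
  -2·u_x·u_y = - 8 A B x y - 8 A C x^{2} y + 4 A D x^{2} \sin{\left(x y \right)} - 4 B C y^{3} + 4 B D y^{2} \sin{\left(x y \right)} - 4 C^{2} x y^{3} + 6 C D x y^{2} \sin{\left(x y \right)} - 2 D^{2} x y \sin^{2}{\left(x y \right)}
So the left-hand side equals
  16 A^{2} x^{2} - 8 A B x y - 8 A C x^{2} y + 16 A C x y^{2} + 4 A D x^{2} \sin{\left(x y \right)} - 16 A D x y \sin{\left(x y \right)} + \frac{8 B^{2} y^{2}}{3} + \frac{16 B C x y^{2}}{3} - 4 B C y^{3} - \frac{8 B D x y \sin{\left(x y \right)}}{3} + 4 B D y^{2} \sin{\left(x y \right)} + \frac{8 C^{2} x^{2} y^{2}}{3} - 4 C^{2} x y^{3} + 4 C^{2} y^{4} - \frac{8 C D x^{2} y \sin{\left(x y \right)}}{3} + 6 C D x y^{2} \sin{\left(x y \right)} - 8 C D y^{3} \sin{\left(x y \right)} + \frac{2 D^{2} x^{2} \sin^{2}{\left(x y \right)}}{3} - 2 D^{2} x y \sin^{2}{\left(x y \right)} + 4 D^{2} y^{2} \sin^{2}{\left(x y \right)}
This must equal f(x, y) identically; expanded, f = \frac{8 x^{2} y^{2}}{3} - \frac{8 x^{2} y \sin{\left(x y \right)}}{3} - 24 x^{2} y + \frac{2 x^{2} \sin^{2}{\left(x y \right)}}{3} + 12 x^{2} \sin{\left(x y \right)} + 144 x^{2} - 4 x y^{3} + 6 x y^{2} \sin{\left(x y \right)} + 64 x y^{2} - 2 x y \sin^{2}{\left(x y \right)} - 56 x y \sin{\left(x y \right)} - 72 x y + 4 y^{4} - 8 y^{3} \sin{\left(x y \right)} - 12 y^{3} + 4 y^{2} \sin^{2}{\left(x y \right)} + 12 y^{2} \sin{\left(x y \right)} + 24 y^{2}.
Matching coefficients of the independent functions:
(each divided by its leading coefficient; functions giving the same equation are listed together)
  [x^{2}]:  A^{2} - 9 = 0
  [y^{2}]:  B^{2} - 9 = 0
  [y^{3}]:  B C - 3 = 0
  [y^{4}, x y^{3}, x^{2} y^{2}]:  C^{2} - 1 = 0
  [x y]:  A B - 9 = 0
  [x y^{2}]:  A C + \frac{B C}{3} - 4 = 0
  [x^{2} y]:  A C - 3 = 0
  [x^{2} \sin{\left(x y \right)}]:  A D - 3 = 0
  [x^{2} \sin^{2}{\left(x y \right)}, y^{2} \sin^{2}{\left(x y \right)}, x y \sin^{2}{\left(x y \right)}]:  D^{2} - 1 = 0
  [y^{2} \sin{\left(x y \right)}]:  B D - 3 = 0
  [y^{3} \sin{\left(x y \right)}, x y^{2} \sin{\left(x y \right)}, x^{2} y \sin{\left(x y \right)}]:  C D - 1 = 0
  [x y \sin{\left(x y \right)}]:  A D + \frac{B D}{6} - \frac{7}{2} = 0
These equations allow (A, B, C, D) = (-3, -3, -1, -1) or (3, 3, 1, 1).
Impose the point condition(s):
  u(0, 0) = -1  ⟹  D = -1
Only A = -3, B = -3, C = -1, D = -1 satisfies everything.
Hence u(x, y) = - 3 x^{2} - x y^{2} - 3 y^{2} - \cos{\left(x y \right)}.

Answer: u(x, y) = - 3 x^{2} - x y^{2} - 3 y^{2} - \cos{\left(x y \right)}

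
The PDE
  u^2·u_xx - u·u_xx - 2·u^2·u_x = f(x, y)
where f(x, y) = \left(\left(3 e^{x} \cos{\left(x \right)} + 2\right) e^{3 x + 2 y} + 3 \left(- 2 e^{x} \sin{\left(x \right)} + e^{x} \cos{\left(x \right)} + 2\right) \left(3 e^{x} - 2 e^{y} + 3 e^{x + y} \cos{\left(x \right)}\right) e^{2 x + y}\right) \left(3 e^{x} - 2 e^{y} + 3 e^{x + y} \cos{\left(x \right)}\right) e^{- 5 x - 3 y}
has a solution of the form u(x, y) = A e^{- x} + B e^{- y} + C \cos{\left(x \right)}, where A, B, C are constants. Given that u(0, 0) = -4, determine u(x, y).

Answer: u(x, y) = - 3 \cos{\left(x \right)} - 3 e^{- y} + 2 e^{- x}

Derivation:
Substitute the ansatz u = A e^{- x} + B e^{- y} + C \cos{\left(x \right)} into the left-hand side.
Derivatives of the ansatz:
  u_xx = A e^{- x} - C \cos{\left(x \right)}
  u_x = - A e^{- x} - C \sin{\left(x \right)}
Term by term:
  u^2·u_xx = A^{3} e^{- 3 x} + 2 A^{2} B e^{- 2 x} e^{- y} + A^{2} C e^{- 2 x} \cos{\left(x \right)} + A B^{2} e^{- x} e^{- 2 y} - A C^{2} e^{- x} \cos^{2}{\left(x \right)} - B^{2} C e^{- 2 y} \cos{\left(x \right)} - 2 B C^{2} e^{- y} \cos^{2}{\left(x \right)} - C^{3} \cos^{3}{\left(x \right)}
  -u·u_xx = - A^{2} e^{- 2 x} - A B e^{- x} e^{- y} + B C e^{- y} \cos{\left(x \right)} + C^{2} \cos^{2}{\left(x \right)}
  -2·u^2·u_x = 2 A^{3} e^{- 3 x} + 4 A^{2} B e^{- 2 x} e^{- y} + 2 A^{2} C e^{- 2 x} \sin{\left(x \right)} + 4 A^{2} C e^{- 2 x} \cos{\left(x \right)} + 2 A B^{2} e^{- x} e^{- 2 y} + 4 A B C e^{- x} e^{- y} \sin{\left(x \right)} + 4 A B C e^{- x} e^{- y} \cos{\left(x \right)} + 4 A C^{2} e^{- x} \sin{\left(x \right)} \cos{\left(x \right)} + 2 A C^{2} e^{- x} \cos^{2}{\left(x \right)} + 2 B^{2} C e^{- 2 y} \sin{\left(x \right)} + 4 B C^{2} e^{- y} \sin{\left(x \right)} \cos{\left(x \right)} + 2 C^{3} \sin{\left(x \right)} \cos^{2}{\left(x \right)}
So the left-hand side equals
  3 A^{3} e^{- 3 x} + 6 A^{2} B e^{- 2 x} e^{- y} + 2 A^{2} C e^{- 2 x} \sin{\left(x \right)} + 5 A^{2} C e^{- 2 x} \cos{\left(x \right)} - A^{2} e^{- 2 x} + 3 A B^{2} e^{- x} e^{- 2 y} + 4 A B C e^{- x} e^{- y} \sin{\left(x \right)} + 4 A B C e^{- x} e^{- y} \cos{\left(x \right)} - A B e^{- x} e^{- y} + 4 A C^{2} e^{- x} \sin{\left(x \right)} \cos{\left(x \right)} + A C^{2} e^{- x} \cos^{2}{\left(x \right)} + 2 B^{2} C e^{- 2 y} \sin{\left(x \right)} - B^{2} C e^{- 2 y} \cos{\left(x \right)} + 4 B C^{2} e^{- y} \sin{\left(x \right)} \cos{\left(x \right)} - 2 B C^{2} e^{- y} \cos^{2}{\left(x \right)} + B C e^{- y} \cos{\left(x \right)} + 2 C^{3} \sin{\left(x \right)} \cos^{2}{\left(x \right)} - C^{3} \cos^{3}{\left(x \right)} + C^{2} \cos^{2}{\left(x \right)}
This must equal f(x, y) identically; expanded, f = - 54 \sin{\left(x \right)} \cos^{2}{\left(x \right)} + 27 \cos^{3}{\left(x \right)} + 9 \cos^{2}{\left(x \right)} - 108 e^{- y} \sin{\left(x \right)} \cos{\left(x \right)} + 54 e^{- y} \cos^{2}{\left(x \right)} + 9 e^{- y} \cos{\left(x \right)} - 54 e^{- 2 y} \sin{\left(x \right)} + 27 e^{- 2 y} \cos{\left(x \right)} + 72 e^{- x} \sin{\left(x \right)} \cos{\left(x \right)} + 18 e^{- x} \cos^{2}{\left(x \right)} + 72 e^{- x} e^{- y} \sin{\left(x \right)} + 72 e^{- x} e^{- y} \cos{\left(x \right)} + 6 e^{- x} e^{- y} + 54 e^{- x} e^{- 2 y} - 24 e^{- 2 x} \sin{\left(x \right)} - 60 e^{- 2 x} \cos{\left(x \right)} - 4 e^{- 2 x} - 72 e^{- 2 x} e^{- y} + 24 e^{- 3 x}.
Matching coefficients of the independent functions:
(each divided by its leading coefficient; functions giving the same equation are listed together)
  [e^{- 2 x} e^{- y}]:  A^{2} B + 12 = 0
  [e^{- 2 x} \sin{\left(x \right)}, e^{- 2 x} \cos{\left(x \right)}]:  A^{2} C + 12 = 0
  [e^{- x} e^{- 2 y}]:  A B^{2} - 18 = 0
  [e^{- x} e^{- y}]:  A B + 6 = 0
  [e^{- x} \cos^{2}{\left(x \right)}, e^{- x} \sin{\left(x \right)} \cos{\left(x \right)}]:  A C^{2} - 18 = 0
  [e^{- 2 y} \sin{\left(x \right)}, e^{- 2 y} \cos{\left(x \right)}]:  B^{2} C + 27 = 0
  [e^{- y} \cos{\left(x \right)}]:  B C - 9 = 0
  [e^{- y} \cos^{2}{\left(x \right)}, e^{- y} \sin{\left(x \right)} \cos{\left(x \right)}]:  B C^{2} + 27 = 0
  [\sin{\left(x \right)} \cos^{2}{\left(x \right)}, \cos^{3}{\left(x \right)}]:  C^{3} + 27 = 0
  [e^{- x} e^{- y} \sin{\left(x \right)}, e^{- x} e^{- y} \cos{\left(x \right)}]:  A B C - 18 = 0
  [e^{- 3 x}]:  A^{3} - 8 = 0
  [e^{- 2 x}]:  A^{2} - 4 = 0
  [\cos^{2}{\left(x \right)}]:  C^{2} - 9 = 0
Solving: A = 2, B = -3, C = -3.
Check against the point condition:
  u(0, 0) = -4  ⟹  A + B + C = -4  ✓
Hence u(x, y) = - 3 \cos{\left(x \right)} - 3 e^{- y} + 2 e^{- x}.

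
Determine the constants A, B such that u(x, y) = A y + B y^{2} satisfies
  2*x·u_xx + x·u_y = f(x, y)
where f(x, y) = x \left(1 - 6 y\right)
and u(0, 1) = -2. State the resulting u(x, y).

Answer: u(x, y) = - 3 y^{2} + y

Derivation:
Substitute the ansatz u = A y + B y^{2} into the left-hand side.
Derivatives of the ansatz:
  u_xx = 0
  u_y = A + 2 B y
Term by term:
  2*x·u_xx = 0
  x·u_y = A x + 2 B x y
So the left-hand side equals
  A x + 2 B x y
This must equal f(x, y) identically; expanded, f = - 6 x y + x.
Matching coefficients of the independent functions:
  [x]:  A = 1
  [x y]:  2 B = -6
Solving: A = 1, B = -3.
Check against the point condition:
  u(0, 1) = -2  ⟹  A + B = -2  ✓
Hence u(x, y) = - 3 y^{2} + y.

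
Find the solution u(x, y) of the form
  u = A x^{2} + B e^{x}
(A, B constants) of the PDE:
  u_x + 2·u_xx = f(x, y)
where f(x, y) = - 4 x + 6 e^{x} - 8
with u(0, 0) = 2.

Substitute the ansatz u = A x^{2} + B e^{x} into the left-hand side.
Derivatives of the ansatz:
  u_x = 2 A x + B e^{x}
  u_xx = 2 A + B e^{x}
Term by term:
  u_x = 2 A x + B e^{x}
  2·u_xx = 4 A + 2 B e^{x}
So the left-hand side equals
  2 A x + 4 A + 3 B e^{x}
This must equal f(x, y) = - 4 x + 6 e^{x} - 8 identically.
Matching coefficients of the independent functions:
  [constant term]:  4 A = -8
  [x]:  2 A = -4
  [e^{x}]:  3 B = 6
Solving: A = -2, B = 2.
Check against the point condition:
  u(0, 0) = 2  ⟹  B = 2  ✓
Hence u(x, y) = - 2 x^{2} + 2 e^{x}.

Answer: u(x, y) = - 2 x^{2} + 2 e^{x}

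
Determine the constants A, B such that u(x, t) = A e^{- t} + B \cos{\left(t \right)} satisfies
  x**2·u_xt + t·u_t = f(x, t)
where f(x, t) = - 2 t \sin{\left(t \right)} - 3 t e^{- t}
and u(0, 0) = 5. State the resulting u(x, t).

Substitute the ansatz u = A e^{- t} + B \cos{\left(t \right)} into the left-hand side.
Derivatives of the ansatz:
  u_xt = 0
  u_t = - A e^{- t} - B \sin{\left(t \right)}
Term by term:
  x**2·u_xt = 0
  t·u_t = - A t e^{- t} - B t \sin{\left(t \right)}
So the left-hand side equals
  - A t e^{- t} - B t \sin{\left(t \right)}
This must equal f(x, t) = - 2 t \sin{\left(t \right)} - 3 t e^{- t} identically.
Matching coefficients of the independent functions:
  [t e^{- t}]:  - A = -3
  [t \sin{\left(t \right)}]:  - B = -2
Solving: A = 3, B = 2.
Check against the point condition:
  u(0, 0) = 5  ⟹  A + B = 5  ✓
Hence u(x, t) = 2 \cos{\left(t \right)} + 3 e^{- t}.

Answer: u(x, t) = 2 \cos{\left(t \right)} + 3 e^{- t}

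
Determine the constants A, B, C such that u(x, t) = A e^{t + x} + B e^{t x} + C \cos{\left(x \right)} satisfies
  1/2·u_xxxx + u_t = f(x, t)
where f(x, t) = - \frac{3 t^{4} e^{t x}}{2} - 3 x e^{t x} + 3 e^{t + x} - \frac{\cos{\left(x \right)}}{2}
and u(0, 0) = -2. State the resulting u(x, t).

Substitute the ansatz u = A e^{t + x} + B e^{t x} + C \cos{\left(x \right)} into the left-hand side.
Derivatives of the ansatz:
  u_xxxx = A e^{t} e^{x} + B t^{4} e^{t x} + C \cos{\left(x \right)}
  u_t = A e^{t} e^{x} + B x e^{t x}
Term by term:
  1/2·u_xxxx = \frac{A e^{t} e^{x}}{2} + \frac{B t^{4} e^{t x}}{2} + \frac{C \cos{\left(x \right)}}{2}
  u_t = A e^{t} e^{x} + B x e^{t x}
So the left-hand side equals
  \frac{3 A e^{t} e^{x}}{2} + \frac{B t^{4} e^{t x}}{2} + B x e^{t x} + \frac{C \cos{\left(x \right)}}{2}
This must equal f(x, t) identically; expanded, f = - \frac{3 t^{4} e^{t x}}{2} - 3 x e^{t x} + 3 e^{t} e^{x} - \frac{\cos{\left(x \right)}}{2}.
Matching coefficients of the independent functions:
  [t^{4} e^{t x}]:  \frac{B}{2} = - \frac{3}{2}
  [x e^{t x}]:  B = -3
  [e^{t} e^{x}]:  \frac{3 A}{2} = 3
  [\cos{\left(x \right)}]:  \frac{C}{2} = - \frac{1}{2}
Solving: A = 2, B = -3, C = -1.
Check against the point condition:
  u(0, 0) = -2  ⟹  A + B + C = -2  ✓
Hence u(x, t) = - 3 e^{t x} + 2 e^{t + x} - \cos{\left(x \right)}.

Answer: u(x, t) = - 3 e^{t x} + 2 e^{t + x} - \cos{\left(x \right)}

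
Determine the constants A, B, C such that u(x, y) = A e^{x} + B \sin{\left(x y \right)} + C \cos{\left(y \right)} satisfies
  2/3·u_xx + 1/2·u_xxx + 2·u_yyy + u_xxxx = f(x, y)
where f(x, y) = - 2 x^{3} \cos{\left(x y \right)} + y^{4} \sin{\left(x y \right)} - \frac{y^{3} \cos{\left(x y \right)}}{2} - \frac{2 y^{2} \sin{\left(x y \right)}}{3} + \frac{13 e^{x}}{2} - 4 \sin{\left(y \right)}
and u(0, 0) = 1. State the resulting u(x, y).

Substitute the ansatz u = A e^{x} + B \sin{\left(x y \right)} + C \cos{\left(y \right)} into the left-hand side.
Derivatives of the ansatz:
  u_xx = A e^{x} - B y^{2} \sin{\left(x y \right)}
  u_xxx = A e^{x} - B y^{3} \cos{\left(x y \right)}
  u_yyy = - B x^{3} \cos{\left(x y \right)} + C \sin{\left(y \right)}
  u_xxxx = A e^{x} + B y^{4} \sin{\left(x y \right)}
Term by term:
  2/3·u_xx = \frac{2 A e^{x}}{3} - \frac{2 B y^{2} \sin{\left(x y \right)}}{3}
  1/2·u_xxx = \frac{A e^{x}}{2} - \frac{B y^{3} \cos{\left(x y \right)}}{2}
  2·u_yyy = - 2 B x^{3} \cos{\left(x y \right)} + 2 C \sin{\left(y \right)}
  u_xxxx = A e^{x} + B y^{4} \sin{\left(x y \right)}
So the left-hand side equals
  \frac{13 A e^{x}}{6} - 2 B x^{3} \cos{\left(x y \right)} + B y^{4} \sin{\left(x y \right)} - \frac{B y^{3} \cos{\left(x y \right)}}{2} - \frac{2 B y^{2} \sin{\left(x y \right)}}{3} + 2 C \sin{\left(y \right)}
This must equal f(x, y) = - 2 x^{3} \cos{\left(x y \right)} + y^{4} \sin{\left(x y \right)} - \frac{y^{3} \cos{\left(x y \right)}}{2} - \frac{2 y^{2} \sin{\left(x y \right)}}{3} + \frac{13 e^{x}}{2} - 4 \sin{\left(y \right)} identically.
Matching coefficients of the independent functions:
  [x^{3} \cos{\left(x y \right)}]:  - 2 B = -2
  [y^{2} \sin{\left(x y \right)}]:  - \frac{2 B}{3} = - \frac{2}{3}
  [y^{3} \cos{\left(x y \right)}]:  - \frac{B}{2} = - \frac{1}{2}
  [y^{4} \sin{\left(x y \right)}]:  B = 1
  [e^{x}]:  \frac{13 A}{6} = \frac{13}{2}
  [\sin{\left(y \right)}]:  2 C = -4
Solving: A = 3, B = 1, C = -2.
Check against the point condition:
  u(0, 0) = 1  ⟹  A + C = 1  ✓
Hence u(x, y) = 3 e^{x} + \sin{\left(x y \right)} - 2 \cos{\left(y \right)}.

Answer: u(x, y) = 3 e^{x} + \sin{\left(x y \right)} - 2 \cos{\left(y \right)}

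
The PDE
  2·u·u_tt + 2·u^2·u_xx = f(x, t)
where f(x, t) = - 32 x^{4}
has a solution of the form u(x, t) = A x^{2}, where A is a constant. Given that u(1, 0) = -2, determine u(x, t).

Substitute the ansatz u = A x^{2} into the left-hand side.
Derivatives of the ansatz:
  u_tt = 0
  u_xx = 2 A
Term by term:
  2·u·u_tt = 0
  2·u^2·u_xx = 4 A^{3} x^{4}
So the left-hand side equals
  4 A^{3} x^{4}
This must equal f(x, t) = - 32 x^{4} identically.
Matching coefficients of the independent functions:
  [x^{4}]:  4 A^{3} = -32
Solving: A = -2.
Check against the point condition:
  u(1, 0) = -2  ⟹  A = -2  ✓
Hence u(x, t) = - 2 x^{2}.

Answer: u(x, t) = - 2 x^{2}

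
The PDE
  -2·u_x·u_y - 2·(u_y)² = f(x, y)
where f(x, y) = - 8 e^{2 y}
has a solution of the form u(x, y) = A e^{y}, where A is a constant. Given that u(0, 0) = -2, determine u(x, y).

Answer: u(x, y) = - 2 e^{y}

Derivation:
Substitute the ansatz u = A e^{y} into the left-hand side.
Derivatives of the ansatz:
  u_x = 0
  u_y = A e^{y}
Term by term:
  -2·u_x·u_y = 0
  -2·(u_y)² = - 2 A^{2} e^{2 y}
So the left-hand side equals
  - 2 A^{2} e^{2 y}
This must equal f(x, y) = - 8 e^{2 y} identically.
Matching coefficients of the independent functions:
  [e^{2 y}]:  - 2 A^{2} = -8
These equations allow (A) = (-2) or (2).
Impose the point condition(s):
  u(0, 0) = -2  ⟹  A = -2
Only A = -2 satisfies everything.
Hence u(x, y) = - 2 e^{y}.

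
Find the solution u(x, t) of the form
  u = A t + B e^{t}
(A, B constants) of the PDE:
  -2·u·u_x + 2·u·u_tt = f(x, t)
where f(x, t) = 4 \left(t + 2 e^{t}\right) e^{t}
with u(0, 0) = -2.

Answer: u(x, t) = - t - 2 e^{t}

Derivation:
Substitute the ansatz u = A t + B e^{t} into the left-hand side.
Derivatives of the ansatz:
  u_x = 0
  u_tt = B e^{t}
Term by term:
  -2·u·u_x = 0
  2·u·u_tt = 2 A B t e^{t} + 2 B^{2} e^{2 t}
So the left-hand side equals
  2 A B t e^{t} + 2 B^{2} e^{2 t}
This must equal f(x, t) = 4 \left(t + 2 e^{t}\right) e^{t} identically.
Matching coefficients of the independent functions:
  [t e^{t}]:  2 A B = 4
  [e^{2 t}]:  2 B^{2} = 8
These equations allow (A, B) = (-1, -2) or (1, 2).
Impose the point condition(s):
  u(0, 0) = -2  ⟹  B = -2
Only A = -1, B = -2 satisfies everything.
Hence u(x, t) = - t - 2 e^{t}.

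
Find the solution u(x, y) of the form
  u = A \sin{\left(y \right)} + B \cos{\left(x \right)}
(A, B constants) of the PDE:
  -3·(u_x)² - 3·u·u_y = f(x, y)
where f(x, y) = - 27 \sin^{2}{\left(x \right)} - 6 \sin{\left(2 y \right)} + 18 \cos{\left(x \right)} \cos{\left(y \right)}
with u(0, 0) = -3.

Substitute the ansatz u = A \sin{\left(y \right)} + B \cos{\left(x \right)} into the left-hand side.
Derivatives of the ansatz:
  u_x = - B \sin{\left(x \right)}
  u_y = A \cos{\left(y \right)}
Term by term:
  -3·(u_x)² = - 3 B^{2} \sin^{2}{\left(x \right)}
  -3·u·u_y = - 3 A^{2} \sin{\left(y \right)} \cos{\left(y \right)} - 3 A B \cos{\left(x \right)} \cos{\left(y \right)}
So the left-hand side equals
  - 3 A^{2} \sin{\left(y \right)} \cos{\left(y \right)} - 3 A B \cos{\left(x \right)} \cos{\left(y \right)} - 3 B^{2} \sin^{2}{\left(x \right)}
This must equal f(x, y) identically; expanded, f = - 27 \sin^{2}{\left(x \right)} - 12 \sin{\left(y \right)} \cos{\left(y \right)} + 18 \cos{\left(x \right)} \cos{\left(y \right)}.
Matching coefficients of the independent functions:
  [\sin{\left(y \right)} \cos{\left(y \right)}]:  - 3 A^{2} = -12
  [\cos{\left(x \right)} \cos{\left(y \right)}]:  - 3 A B = 18
  [\sin^{2}{\left(x \right)}]:  - 3 B^{2} = -27
These equations allow (A, B) = (-2, 3) or (2, -3).
Impose the point condition(s):
  u(0, 0) = -3  ⟹  B = -3
Only A = 2, B = -3 satisfies everything.
Hence u(x, y) = 2 \sin{\left(y \right)} - 3 \cos{\left(x \right)}.

Answer: u(x, y) = 2 \sin{\left(y \right)} - 3 \cos{\left(x \right)}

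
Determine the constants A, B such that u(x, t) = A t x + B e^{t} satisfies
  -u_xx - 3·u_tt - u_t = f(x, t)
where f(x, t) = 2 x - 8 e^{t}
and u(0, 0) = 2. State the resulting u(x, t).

Substitute the ansatz u = A t x + B e^{t} into the left-hand side.
Derivatives of the ansatz:
  u_xx = 0
  u_tt = B e^{t}
  u_t = A x + B e^{t}
Term by term:
  -u_xx = 0
  -3·u_tt = - 3 B e^{t}
  -u_t = - A x - B e^{t}
So the left-hand side equals
  - A x - 4 B e^{t}
This must equal f(x, t) = 2 x - 8 e^{t} identically.
Matching coefficients of the independent functions:
  [x]:  - A = 2
  [e^{t}]:  - 4 B = -8
Solving: A = -2, B = 2.
Check against the point condition:
  u(0, 0) = 2  ⟹  B = 2  ✓
Hence u(x, t) = - 2 t x + 2 e^{t}.

Answer: u(x, t) = - 2 t x + 2 e^{t}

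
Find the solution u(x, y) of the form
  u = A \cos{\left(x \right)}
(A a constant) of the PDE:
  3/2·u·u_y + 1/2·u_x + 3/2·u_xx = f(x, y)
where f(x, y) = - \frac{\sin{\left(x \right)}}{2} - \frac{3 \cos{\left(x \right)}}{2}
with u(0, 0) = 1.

Answer: u(x, y) = \cos{\left(x \right)}

Derivation:
Substitute the ansatz u = A \cos{\left(x \right)} into the left-hand side.
Derivatives of the ansatz:
  u_y = 0
  u_x = - A \sin{\left(x \right)}
  u_xx = - A \cos{\left(x \right)}
Term by term:
  3/2·u·u_y = 0
  1/2·u_x = - \frac{A \sin{\left(x \right)}}{2}
  3/2·u_xx = - \frac{3 A \cos{\left(x \right)}}{2}
So the left-hand side equals
  - \frac{A \sin{\left(x \right)}}{2} - \frac{3 A \cos{\left(x \right)}}{2}
This must equal f(x, y) = - \frac{\sin{\left(x \right)}}{2} - \frac{3 \cos{\left(x \right)}}{2} identically.
Matching coefficients of the independent functions:
  [\sin{\left(x \right)}]:  - \frac{A}{2} = - \frac{1}{2}
  [\cos{\left(x \right)}]:  - \frac{3 A}{2} = - \frac{3}{2}
Solving: A = 1.
Check against the point condition:
  u(0, 0) = 1  ⟹  A = 1  ✓
Hence u(x, y) = \cos{\left(x \right)}.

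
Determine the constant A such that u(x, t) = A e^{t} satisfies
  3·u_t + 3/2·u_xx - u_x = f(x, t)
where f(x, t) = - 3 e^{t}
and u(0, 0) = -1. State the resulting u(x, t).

Substitute the ansatz u = A e^{t} into the left-hand side.
Derivatives of the ansatz:
  u_t = A e^{t}
  u_xx = 0
  u_x = 0
Term by term:
  3·u_t = 3 A e^{t}
  3/2·u_xx = 0
  -u_x = 0
So the left-hand side equals
  3 A e^{t}
This must equal f(x, t) = - 3 e^{t} identically.
Matching coefficients of the independent functions:
  [e^{t}]:  3 A = -3
Solving: A = -1.
Check against the point condition:
  u(0, 0) = -1  ⟹  A = -1  ✓
Hence u(x, t) = - e^{t}.

Answer: u(x, t) = - e^{t}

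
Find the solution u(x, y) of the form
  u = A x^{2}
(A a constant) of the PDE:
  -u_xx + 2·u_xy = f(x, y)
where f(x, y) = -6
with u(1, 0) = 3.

Substitute the ansatz u = A x^{2} into the left-hand side.
Derivatives of the ansatz:
  u_xx = 2 A
  u_xy = 0
Term by term:
  -u_xx = - 2 A
  2·u_xy = 0
So the left-hand side equals
  - 2 A
This must equal f(x, y) = -6 identically.
Matching coefficients of the independent functions:
  [constant term]:  - 2 A = -6
Solving: A = 3.
Check against the point condition:
  u(1, 0) = 3  ⟹  A = 3  ✓
Hence u(x, y) = 3 x^{2}.

Answer: u(x, y) = 3 x^{2}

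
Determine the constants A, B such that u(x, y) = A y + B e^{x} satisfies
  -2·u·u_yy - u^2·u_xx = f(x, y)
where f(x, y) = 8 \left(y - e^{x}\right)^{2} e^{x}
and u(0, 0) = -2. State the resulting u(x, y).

Answer: u(x, y) = 2 y - 2 e^{x}

Derivation:
Substitute the ansatz u = A y + B e^{x} into the left-hand side.
Derivatives of the ansatz:
  u_yy = 0
  u_xx = B e^{x}
Term by term:
  -2·u·u_yy = 0
  -u^2·u_xx = - A^{2} B y^{2} e^{x} - 2 A B^{2} y e^{2 x} - B^{3} e^{3 x}
So the left-hand side equals
  - A^{2} B y^{2} e^{x} - 2 A B^{2} y e^{2 x} - B^{3} e^{3 x}
This must equal f(x, y) identically; expanded, f = 8 y^{2} e^{x} - 16 y e^{2 x} + 8 e^{3 x}.
Matching coefficients of the independent functions:
  [y e^{2 x}]:  - 2 A B^{2} = -16
  [y^{2} e^{x}]:  - A^{2} B = 8
  [e^{3 x}]:  - B^{3} = 8
Solving: A = 2, B = -2.
Check against the point condition:
  u(0, 0) = -2  ⟹  B = -2  ✓
Hence u(x, y) = 2 y - 2 e^{x}.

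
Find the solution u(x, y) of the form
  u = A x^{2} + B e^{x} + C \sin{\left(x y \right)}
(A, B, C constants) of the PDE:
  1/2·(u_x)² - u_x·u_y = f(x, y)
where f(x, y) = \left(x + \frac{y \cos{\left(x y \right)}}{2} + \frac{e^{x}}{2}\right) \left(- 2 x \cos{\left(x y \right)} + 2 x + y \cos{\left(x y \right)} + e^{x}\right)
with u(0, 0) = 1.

Substitute the ansatz u = A x^{2} + B e^{x} + C \sin{\left(x y \right)} into the left-hand side.
Derivatives of the ansatz:
  u_x = 2 A x + B e^{x} + C y \cos{\left(x y \right)}
  u_y = C x \cos{\left(x y \right)}
Term by term:
  1/2·(u_x)² = 2 A^{2} x^{2} + 2 A B x e^{x} + 2 A C x y \cos{\left(x y \right)} + \frac{B^{2} e^{2 x}}{2} + B C y e^{x} \cos{\left(x y \right)} + \frac{C^{2} y^{2} \cos^{2}{\left(x y \right)}}{2}
  -u_x·u_y = - 2 A C x^{2} \cos{\left(x y \right)} - B C x e^{x} \cos{\left(x y \right)} - C^{2} x y \cos^{2}{\left(x y \right)}
So the left-hand side equals
  2 A^{2} x^{2} + 2 A B x e^{x} - 2 A C x^{2} \cos{\left(x y \right)} + 2 A C x y \cos{\left(x y \right)} + \frac{B^{2} e^{2 x}}{2} - B C x e^{x} \cos{\left(x y \right)} + B C y e^{x} \cos{\left(x y \right)} - C^{2} x y \cos^{2}{\left(x y \right)} + \frac{C^{2} y^{2} \cos^{2}{\left(x y \right)}}{2}
This must equal f(x, y) identically; expanded, f = - 2 x^{2} \cos{\left(x y \right)} + 2 x^{2} - x y \cos^{2}{\left(x y \right)} + 2 x y \cos{\left(x y \right)} - x e^{x} \cos{\left(x y \right)} + 2 x e^{x} + \frac{y^{2} \cos^{2}{\left(x y \right)}}{2} + y e^{x} \cos{\left(x y \right)} + \frac{e^{2 x}}{2}.
Matching coefficients of the independent functions:
  [x^{2}]:  2 A^{2} = 2
  [x e^{x}]:  2 A B = 2
  [x^{2} \cos{\left(x y \right)}]:  - 2 A C = -2
  [y^{2} \cos^{2}{\left(x y \right)}]:  \frac{C^{2}}{2} = \frac{1}{2}
  [x y \cos{\left(x y \right)}]:  2 A C = 2
  [x y \cos^{2}{\left(x y \right)}]:  - C^{2} = -1
  [x e^{x} \cos{\left(x y \right)}]:  - B C = -1
  [y e^{x} \cos{\left(x y \right)}]:  B C = 1
  [e^{2 x}]:  \frac{B^{2}}{2} = \frac{1}{2}
These equations allow (A, B, C) = (-1, -1, -1) or (1, 1, 1).
Impose the point condition(s):
  u(0, 0) = 1  ⟹  B = 1
Only A = 1, B = 1, C = 1 satisfies everything.
Hence u(x, y) = x^{2} + e^{x} + \sin{\left(x y \right)}.

Answer: u(x, y) = x^{2} + e^{x} + \sin{\left(x y \right)}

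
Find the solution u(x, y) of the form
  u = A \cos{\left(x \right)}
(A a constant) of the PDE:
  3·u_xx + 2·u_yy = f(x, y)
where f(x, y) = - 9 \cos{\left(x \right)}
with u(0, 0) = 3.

Substitute the ansatz u = A \cos{\left(x \right)} into the left-hand side.
Derivatives of the ansatz:
  u_xx = - A \cos{\left(x \right)}
  u_yy = 0
Term by term:
  3·u_xx = - 3 A \cos{\left(x \right)}
  2·u_yy = 0
So the left-hand side equals
  - 3 A \cos{\left(x \right)}
This must equal f(x, y) = - 9 \cos{\left(x \right)} identically.
Matching coefficients of the independent functions:
  [\cos{\left(x \right)}]:  - 3 A = -9
Solving: A = 3.
Check against the point condition:
  u(0, 0) = 3  ⟹  A = 3  ✓
Hence u(x, y) = 3 \cos{\left(x \right)}.

Answer: u(x, y) = 3 \cos{\left(x \right)}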